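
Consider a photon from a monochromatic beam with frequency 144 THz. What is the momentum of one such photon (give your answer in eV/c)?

In SI units: f = 144 THz = 1.44e14 Hz.
Since p = hf/c for a photon, p = 3.183e-28 kg·m/s.
Converting to eV/c: p = 0.5955 eV/c ≈ 0.596 eV/c.

0.596 eV/c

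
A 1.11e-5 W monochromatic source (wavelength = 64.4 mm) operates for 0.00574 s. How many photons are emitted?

2.07e16 photons

Total energy: E_total = P·t = 1.11e-5 × 0.00574 = 6.371e-8 J.
Per-photon energy: E = 3.085e-24 J.
N = E_total / E_photon = 2.07e16.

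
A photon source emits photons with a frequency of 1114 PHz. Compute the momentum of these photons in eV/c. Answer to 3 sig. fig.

Convert to SI: f = 1114 PHz = 1.114 × 10^18 Hz.
Since p = hf/c for a photon, p = 2.462 × 10^-24 kg·m/s.
Converting to eV/c: p = 4607 eV/c ≈ 4610 eV/c.

4610 eV/c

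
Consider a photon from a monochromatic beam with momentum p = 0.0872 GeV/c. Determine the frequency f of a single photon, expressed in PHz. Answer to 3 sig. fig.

In SI units: p = 0.0872 GeV/c = 4.6602 × 10^-20 kg·m/s.
For a photon f = pc/h, so f = 2.108 × 10^22 Hz.
Converting to PHz: f = 2.108 × 10^7 PHz ≈ 2.11 × 10^7 PHz.

2.11 × 10^7 PHz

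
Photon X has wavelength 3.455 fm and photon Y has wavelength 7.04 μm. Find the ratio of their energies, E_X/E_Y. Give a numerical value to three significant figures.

E_X = 5.749e-11 J (from wavelength = 3.455 fm, via E = hc/λ).
E_Y = 2.822e-20 J (from wavelength = 7.04 μm, via E = hc/λ).
Ratio = 5.749e-11 / 2.822e-20 = 2.04e9.

2.04e9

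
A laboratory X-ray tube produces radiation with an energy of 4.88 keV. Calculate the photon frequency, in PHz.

Use h = 6.62607015 × 10^-34 J·s, 1 eV = 1.602176634 × 10^-19 J.
Convert to SI: E = 4.88 keV = 7.8186 × 10^-16 J.
Apply f = E/h: f = 1.180 × 10^18 Hz.
Converting to PHz: f = 1180 PHz ≈ 1180 PHz.

1180 PHz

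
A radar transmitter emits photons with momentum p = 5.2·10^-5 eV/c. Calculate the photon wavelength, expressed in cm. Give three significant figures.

2.38 cm

In SI units: p = 5.2·10^-5 eV/c = 2.7790·10^-32 kg·m/s.
The photon relation is λ = h/p, giving λ = 0.02384 m.
Converting to cm: λ = 2.384 cm ≈ 2.38 cm.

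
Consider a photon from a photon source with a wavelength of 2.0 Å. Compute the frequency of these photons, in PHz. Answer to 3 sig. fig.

In SI units: λ = 2.0 Å = 2.0e-10 m.
For a photon f = c/λ, so f = 1.499e18 Hz.
Converting to PHz: f = 1499 PHz ≈ 1500 PHz.

1500 PHz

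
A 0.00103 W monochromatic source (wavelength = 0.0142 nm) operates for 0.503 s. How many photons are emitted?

3.70 × 10^10 photons

Total energy: E_total = P·t = 0.00103 × 0.503 = 5.181 × 10^-4 J.
Per-photon energy: E = 1.399 × 10^-14 J.
N = E_total / E_photon = 3.70 × 10^10.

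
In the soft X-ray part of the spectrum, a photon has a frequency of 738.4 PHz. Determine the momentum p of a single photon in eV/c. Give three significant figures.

3050 eV/c

Use h = 6.62607015e-34 J·s, c = 2.99792458e8 m/s, 1 eV = 1.602176634e-19 J.
Convert to SI: f = 738.4 PHz = 7.384e17 Hz.
Apply p = hf/c: p = 1.632e-24 kg·m/s.
Converting to eV/c: p = 3054 eV/c ≈ 3050 eV/c.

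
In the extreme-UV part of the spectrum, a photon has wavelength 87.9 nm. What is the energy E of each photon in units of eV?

In SI units: λ = 87.9 nm = 8.79e-8 m.
The photon relation is E = hc/λ, giving E = 2.260e-18 J.
Converting to eV: E = 14.11 eV ≈ 14.1 eV.

14.1 eV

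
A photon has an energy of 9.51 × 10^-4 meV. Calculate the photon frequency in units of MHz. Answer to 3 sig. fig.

230 MHz

Take h = 6.62607015 × 10^-34 J·s, 1 eV = 1.602176634 × 10^-19 J.
First convert: E = 9.51 × 10^-4 meV = 1.5237 × 10^-25 J.
For a photon f = E/h, so f = 2.300 × 10^8 Hz.
Converting to MHz: f = 230.0 MHz ≈ 230 MHz.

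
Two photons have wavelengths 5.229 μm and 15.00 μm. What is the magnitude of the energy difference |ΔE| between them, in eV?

Using E = hc/λ: E₁ = 3.7989e-20 J, E₂ = 1.3243e-20 J.
|ΔE| = |3.7989e-20 − 1.3243e-20| = 2.47e-20 J = 0.154 eV.

0.154 eV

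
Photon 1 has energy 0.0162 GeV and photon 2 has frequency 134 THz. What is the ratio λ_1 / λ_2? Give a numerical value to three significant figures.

3.42 × 10^-8

λ_1 = 7.653 × 10^-14 m (from energy = 0.0162 GeV, via λ = hc/E).
λ_2 = 2.237 × 10^-6 m (from frequency = 134 THz, via λ = c/f).
Ratio = 7.653 × 10^-14 / 2.237 × 10^-6 = 3.42 × 10^-8.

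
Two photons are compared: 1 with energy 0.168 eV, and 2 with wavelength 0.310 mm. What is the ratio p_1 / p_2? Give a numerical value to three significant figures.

42.0

p_1 = 8.978 × 10^-29 kg·m/s (from energy = 0.168 eV, via p = E/c).
p_2 = 2.137 × 10^-30 kg·m/s (from wavelength = 0.310 mm, via p = h/λ).
Ratio = 8.978 × 10^-29 / 2.137 × 10^-30 = 42.0.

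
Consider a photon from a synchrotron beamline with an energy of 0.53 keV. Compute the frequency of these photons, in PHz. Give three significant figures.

First convert: E = 0.53 keV = 8.4915 × 10^-17 J.
Apply f = E/h: f = 1.282 × 10^17 Hz.
Converting to PHz: f = 128.2 PHz ≈ 128 PHz.

128 PHz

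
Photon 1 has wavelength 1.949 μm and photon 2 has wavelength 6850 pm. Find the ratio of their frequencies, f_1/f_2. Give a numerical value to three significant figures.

f_1 = 1.538e14 Hz (from wavelength = 1.949 μm, via f = c/λ).
f_2 = 4.377e16 Hz (from wavelength = 6850 pm, via f = c/λ).
Ratio = 1.538e14 / 4.377e16 = 3.51e-3.

3.51e-3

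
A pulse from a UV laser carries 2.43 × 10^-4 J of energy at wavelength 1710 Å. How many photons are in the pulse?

Per-photon energy: E = 1.162 × 10^-18 J (from wavelength = 1710 Å).
N = E_total / E_photon = 2.43 × 10^-4 J / 1.162 × 10^-18 J = 2.09 × 10^14.

2.09 × 10^14 photons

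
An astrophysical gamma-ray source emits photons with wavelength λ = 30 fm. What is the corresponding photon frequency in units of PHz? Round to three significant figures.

Convert to SI: λ = 30 fm = 3.0·10^-14 m.
Since f = c/λ for a photon, f = 9.993·10^21 Hz.
Converting to PHz: f = 9.993·10^6 PHz ≈ 9.99·10^6 PHz.

9.99·10^6 PHz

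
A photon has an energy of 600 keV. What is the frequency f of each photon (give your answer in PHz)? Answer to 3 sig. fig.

Use h = 6.62607015 × 10^-34 J·s, 1 eV = 1.602176634 × 10^-19 J.
In SI units: E = 600 keV = 9.6131 × 10^-14 J.
Since f = E/h for a photon, f = 1.451 × 10^20 Hz.
Converting to PHz: f = 145100 PHz ≈ 1.45 × 10^5 PHz.

1.45 × 10^5 PHz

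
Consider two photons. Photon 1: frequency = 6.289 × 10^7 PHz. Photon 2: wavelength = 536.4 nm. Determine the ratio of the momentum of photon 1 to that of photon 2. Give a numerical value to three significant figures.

p_1 = 1.390 × 10^-19 kg·m/s (from frequency = 6.289 × 10^7 PHz, via p = hf/c).
p_2 = 1.235 × 10^-27 kg·m/s (from wavelength = 536.4 nm, via p = h/λ).
Ratio = 1.390 × 10^-19 / 1.235 × 10^-27 = 1.13 × 10^8.

1.13 × 10^8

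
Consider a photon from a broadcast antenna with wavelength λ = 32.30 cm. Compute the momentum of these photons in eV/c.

(h = 6.62607015 × 10^-34 J·s, c = 2.99792458 × 10^8 m/s, 1 eV = 1.602176634 × 10^-19 J.)
In SI units: λ = 32.30 cm = 0.3230 m.
The photon relation is p = h/λ, giving p = 2.051 × 10^-33 kg·m/s.
Converting to eV/c: p = 3.839 × 10^-6 eV/c ≈ 3.84 × 10^-6 eV/c.

3.84 × 10^-6 eV/c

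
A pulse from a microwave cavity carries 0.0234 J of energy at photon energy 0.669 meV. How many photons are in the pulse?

Per-photon energy: E = 1.072·10^-22 J (from energy = 0.669 meV).
N = E_total / E_photon = 0.0234 J / 1.072·10^-22 J = 2.18·10^20.

2.18·10^20 photons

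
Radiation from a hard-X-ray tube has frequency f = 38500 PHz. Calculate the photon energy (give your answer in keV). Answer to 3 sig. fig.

Take h = 6.62607015·10^-34 J·s, 1 eV = 1.602176634·10^-19 J.
Convert to SI: f = 38500 PHz = 3.85·10^19 Hz.
For a photon E = hf, so E = 2.551·10^-14 J.
Converting to keV: E = 159.2 keV ≈ 159 keV.

159 keV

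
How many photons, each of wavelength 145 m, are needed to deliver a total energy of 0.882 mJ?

6.44 × 10^23 photons

Per-photon energy: E = 1.370 × 10^-27 J (from wavelength = 145 m).
N = E_total / E_photon = 8.82 × 10^-4 J / 1.370 × 10^-27 J = 6.44 × 10^23.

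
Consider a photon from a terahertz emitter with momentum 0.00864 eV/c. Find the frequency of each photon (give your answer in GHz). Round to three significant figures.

In SI units: p = 0.00864 eV/c = 4.6175e-30 kg·m/s.
For a photon f = pc/h, so f = 2.089e12 Hz.
Converting to GHz: f = 2089 GHz ≈ 2090 GHz.

2090 GHz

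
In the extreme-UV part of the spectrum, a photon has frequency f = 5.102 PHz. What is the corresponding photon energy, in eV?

21.1 eV

First convert: f = 5.102 PHz = 5.102·10^15 Hz.
Apply E = hf: E = 3.381·10^-18 J.
Converting to eV: E = 21.10 eV ≈ 21.1 eV.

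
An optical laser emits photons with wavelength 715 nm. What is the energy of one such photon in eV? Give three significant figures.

First convert: λ = 715 nm = 7.15e-7 m.
The photon relation is E = hc/λ, giving E = 2.778e-19 J.
Converting to eV: E = 1.734 eV ≈ 1.73 eV.

1.73 eV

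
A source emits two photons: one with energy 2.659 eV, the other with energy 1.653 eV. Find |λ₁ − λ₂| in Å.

Using λ = hc/E: λ₁ = 4.6628 × 10^-7 m, λ₂ = 7.5006 × 10^-7 m.
|Δλ| = |4.6628 × 10^-7 − 7.5006 × 10^-7| = 2.84 × 10^-7 m = 2840 Å.

2840 Å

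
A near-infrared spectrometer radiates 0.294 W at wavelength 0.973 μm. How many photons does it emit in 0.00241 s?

3.47·10^15 photons

Total energy: E_total = P·t = 0.294 × 0.00241 = 7.085·10^-4 J.
Per-photon energy: E = 2.042·10^-19 J.
N = E_total / E_photon = 3.47·10^15.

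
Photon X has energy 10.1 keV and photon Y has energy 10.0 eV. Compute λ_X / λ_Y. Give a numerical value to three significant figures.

9.90e-4

λ_X = 1.228e-10 m (from energy = 10.1 keV, via λ = hc/E).
λ_Y = 1.240e-7 m (from energy = 10.0 eV, via λ = hc/E).
Ratio = 1.228e-10 / 1.240e-7 = 9.90e-4.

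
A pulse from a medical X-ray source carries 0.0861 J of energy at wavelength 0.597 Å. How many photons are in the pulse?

2.59 × 10^13 photons

Per-photon energy: E = 3.327 × 10^-15 J (from wavelength = 0.597 Å).
N = E_total / E_photon = 0.0861 J / 3.327 × 10^-15 J = 2.59 × 10^13.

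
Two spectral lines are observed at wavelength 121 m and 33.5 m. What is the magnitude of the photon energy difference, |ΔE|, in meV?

2.68 × 10^-5 meV

Using E = hc/λ: E₁ = 1.642 × 10^-27 J, E₂ = 5.930 × 10^-27 J.
|ΔE| = |1.642 × 10^-27 − 5.930 × 10^-27| = 4.29 × 10^-27 J = 2.68 × 10^-5 meV.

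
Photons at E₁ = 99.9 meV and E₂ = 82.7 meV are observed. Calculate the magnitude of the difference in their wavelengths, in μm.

Using λ = hc/E: λ₁ = 1.241e-5 m, λ₂ = 1.499e-5 m.
|Δλ| = |1.241e-5 − 1.499e-5| = 2.58e-6 m = 2.58 μm.

2.58 μm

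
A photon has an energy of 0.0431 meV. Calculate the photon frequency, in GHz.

10.4 GHz

Take h = 6.62607015 × 10^-34 J·s, 1 eV = 1.602176634 × 10^-19 J.
Convert to SI: E = 0.0431 meV = 6.9054 × 10^-24 J.
The photon relation is f = E/h, giving f = 1.042 × 10^10 Hz.
Converting to GHz: f = 10.42 GHz ≈ 10.4 GHz.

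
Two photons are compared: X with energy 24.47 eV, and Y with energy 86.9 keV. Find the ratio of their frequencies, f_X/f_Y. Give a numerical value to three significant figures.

f_X = 5.917e15 Hz (from energy = 24.47 eV, via f = E/h).
f_Y = 2.101e19 Hz (from energy = 86.9 keV, via f = E/h).
Ratio = 5.917e15 / 2.101e19 = 2.82e-4.

2.82e-4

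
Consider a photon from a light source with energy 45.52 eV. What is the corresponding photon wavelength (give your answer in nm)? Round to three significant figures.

(h = 6.62607015·10^-34 J·s, c = 2.99792458·10^8 m/s, 1 eV = 1.602176634·10^-19 J.)
First convert: E = 45.52 eV = 7.2931·10^-18 J.
Since λ = hc/E for a photon, λ = 2.724·10^-8 m.
Converting to nm: λ = 27.24 nm ≈ 27.2 nm.

27.2 nm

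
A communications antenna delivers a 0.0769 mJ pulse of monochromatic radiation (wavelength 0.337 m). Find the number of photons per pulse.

Per-photon energy: E = 5.894 × 10^-25 J (from wavelength = 0.337 m).
N = E_total / E_photon = 7.69 × 10^-5 J / 5.894 × 10^-25 J = 1.30 × 10^20.

1.30 × 10^20 photons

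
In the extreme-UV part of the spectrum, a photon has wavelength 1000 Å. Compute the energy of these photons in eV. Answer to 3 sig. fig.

Take h = 6.62607015e-34 J·s, c = 2.99792458e8 m/s, 1 eV = 1.602176634e-19 J.
Convert to SI: λ = 1000 Å = 1.0e-7 m.
Since E = hc/λ for a photon, E = 1.986e-18 J.
Converting to eV: E = 12.40 eV ≈ 12.4 eV.

12.4 eV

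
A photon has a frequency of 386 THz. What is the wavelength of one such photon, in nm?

777 nm

In SI units: f = 386 THz = 3.86e14 Hz.
The photon relation is λ = c/f, giving λ = 7.767e-7 m.
Converting to nm: λ = 776.7 nm ≈ 777 nm.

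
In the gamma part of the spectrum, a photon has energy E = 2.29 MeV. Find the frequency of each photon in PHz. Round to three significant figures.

5.54·10^5 PHz

Use h = 6.62607015·10^-34 J·s, 1 eV = 1.602176634·10^-19 J.
First convert: E = 2.29 MeV = 3.6690·10^-13 J.
Apply f = E/h: f = 5.537·10^20 Hz.
Converting to PHz: f = 553700 PHz ≈ 5.54·10^5 PHz.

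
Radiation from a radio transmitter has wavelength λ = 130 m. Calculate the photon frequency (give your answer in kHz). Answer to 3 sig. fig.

For a photon f = c/λ, so f = 2.306 × 10^6 Hz.
Converting to kHz: f = 2306 kHz ≈ 2310 kHz.

2310 kHz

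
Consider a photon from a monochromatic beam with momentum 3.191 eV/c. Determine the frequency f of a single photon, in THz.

Convert to SI: p = 3.191 eV/c = 1.7054·10^-27 kg·m/s.
Since f = pc/h for a photon, f = 7.716·10^14 Hz.
Converting to THz: f = 771.6 THz ≈ 772 THz.

772 THz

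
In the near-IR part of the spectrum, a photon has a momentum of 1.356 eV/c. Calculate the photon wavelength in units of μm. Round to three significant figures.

Convert to SI: p = 1.356 eV/c = 7.2469e-28 kg·m/s.
For a photon λ = h/p, so λ = 9.143e-7 m.
Converting to μm: λ = 0.9143 μm ≈ 0.914 μm.

0.914 μm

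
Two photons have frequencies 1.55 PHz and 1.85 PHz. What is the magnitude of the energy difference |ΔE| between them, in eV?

1.24 eV

Using E = hf: E₁ = 1.027e-18 J, E₂ = 1.226e-18 J.
|ΔE| = |1.027e-18 − 1.226e-18| = 1.99e-19 J = 1.24 eV.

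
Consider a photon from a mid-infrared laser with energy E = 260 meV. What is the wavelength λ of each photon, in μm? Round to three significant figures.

(h = 6.62607015 × 10^-34 J·s, c = 2.99792458 × 10^8 m/s, 1 eV = 1.602176634 × 10^-19 J.)
In SI units: E = 260 meV = 4.1657 × 10^-20 J.
For a photon λ = hc/E, so λ = 4.769 × 10^-6 m.
Converting to μm: λ = 4.769 μm ≈ 4.77 μm.

4.77 μm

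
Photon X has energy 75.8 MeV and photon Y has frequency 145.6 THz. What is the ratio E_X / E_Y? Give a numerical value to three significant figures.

1.26·10^8

E_X = 1.214·10^-11 J (from energy = 75.8 MeV, via E given directly).
E_Y = 9.648·10^-20 J (from frequency = 145.6 THz, via E = hf).
Ratio = 1.214·10^-11 / 9.648·10^-20 = 1.26·10^8.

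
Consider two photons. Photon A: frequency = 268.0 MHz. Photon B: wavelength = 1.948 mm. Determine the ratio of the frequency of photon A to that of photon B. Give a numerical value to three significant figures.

1.74e-3

f_A = 2.680e8 Hz (from frequency = 268.0 MHz, via f given directly).
f_B = 1.539e11 Hz (from wavelength = 1.948 mm, via f = c/λ).
Ratio = 2.680e8 / 1.539e11 = 1.74e-3.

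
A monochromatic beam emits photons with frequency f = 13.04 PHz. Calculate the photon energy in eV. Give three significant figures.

53.9 eV

Use h = 6.62607015 × 10^-34 J·s, 1 eV = 1.602176634 × 10^-19 J.
In SI units: f = 13.04 PHz = 1.304 × 10^16 Hz.
Since E = hf for a photon, E = 8.640 × 10^-18 J.
Converting to eV: E = 53.93 eV ≈ 53.9 eV.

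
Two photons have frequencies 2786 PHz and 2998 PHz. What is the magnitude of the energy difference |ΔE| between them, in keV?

Using E = hf: E₁ = 1.8460e-15 J, E₂ = 1.9865e-15 J.
|ΔE| = |1.8460e-15 − 1.9865e-15| = 1.40e-16 J = 0.877 keV.

0.877 keV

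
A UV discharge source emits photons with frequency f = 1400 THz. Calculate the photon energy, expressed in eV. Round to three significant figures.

In SI units: f = 1400 THz = 1.4e15 Hz.
Since E = hf for a photon, E = 9.276e-19 J.
Converting to eV: E = 5.790 eV ≈ 5.79 eV.

5.79 eV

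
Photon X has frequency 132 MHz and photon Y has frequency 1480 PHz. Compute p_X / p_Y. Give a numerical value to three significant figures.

p_X = 2.917 × 10^-34 kg·m/s (from frequency = 132 MHz, via p = hf/c).
p_Y = 3.271 × 10^-24 kg·m/s (from frequency = 1480 PHz, via p = hf/c).
Ratio = 2.917 × 10^-34 / 3.271 × 10^-24 = 8.92 × 10^-11.

8.92 × 10^-11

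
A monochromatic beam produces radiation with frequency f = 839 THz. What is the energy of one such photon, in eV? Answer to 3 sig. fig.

First convert: f = 839 THz = 8.39 × 10^14 Hz.
The photon relation is E = hf, giving E = 5.559 × 10^-19 J.
Converting to eV: E = 3.470 eV ≈ 3.47 eV.

3.47 eV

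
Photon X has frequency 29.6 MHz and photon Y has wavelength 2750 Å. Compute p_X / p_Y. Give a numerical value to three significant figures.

2.72e-8

p_X = 6.542e-35 kg·m/s (from frequency = 29.6 MHz, via p = hf/c).
p_Y = 2.409e-27 kg·m/s (from wavelength = 2750 Å, via p = h/λ).
Ratio = 6.542e-35 / 2.409e-27 = 2.72e-8.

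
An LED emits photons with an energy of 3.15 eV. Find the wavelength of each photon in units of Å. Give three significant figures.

3940 Å

Use h = 6.62607015·10^-34 J·s, c = 2.99792458·10^8 m/s, 1 eV = 1.602176634·10^-19 J.
First convert: E = 3.15 eV = 5.0469·10^-19 J.
For a photon λ = hc/E, so λ = 3.936·10^-7 m.
Converting to Å: λ = 3936 Å ≈ 3940 Å.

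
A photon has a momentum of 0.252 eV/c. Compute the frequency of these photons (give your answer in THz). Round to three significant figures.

60.9 THz

Take h = 6.62607015e-34 J·s, c = 2.99792458e8 m/s, 1 eV = 1.602176634e-19 J.
Convert to SI: p = 0.252 eV/c = 1.3468e-28 kg·m/s.
For a photon f = pc/h, so f = 6.093e13 Hz.
Converting to THz: f = 60.93 THz ≈ 60.9 THz.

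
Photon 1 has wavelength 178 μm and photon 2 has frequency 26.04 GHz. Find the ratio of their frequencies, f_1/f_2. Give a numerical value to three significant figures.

f_1 = 1.684e12 Hz (from wavelength = 178 μm, via f = c/λ).
f_2 = 2.604e10 Hz (from frequency = 26.04 GHz, via f given directly).
Ratio = 1.684e12 / 2.604e10 = 64.7.

64.7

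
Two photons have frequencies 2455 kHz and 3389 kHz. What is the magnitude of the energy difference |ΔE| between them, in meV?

Using E = hf: E₁ = 1.6267 × 10^-27 J, E₂ = 2.2456 × 10^-27 J.
|ΔE| = |1.6267 × 10^-27 − 2.2456 × 10^-27| = 6.19 × 10^-28 J = 3.86 × 10^-6 meV.

3.86 × 10^-6 meV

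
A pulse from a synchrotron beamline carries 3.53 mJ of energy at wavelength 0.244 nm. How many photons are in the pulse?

Per-photon energy: E = 8.141e-16 J (from wavelength = 0.244 nm).
N = E_total / E_photon = 0.00353 J / 8.141e-16 J = 4.34e12.

4.34e12 photons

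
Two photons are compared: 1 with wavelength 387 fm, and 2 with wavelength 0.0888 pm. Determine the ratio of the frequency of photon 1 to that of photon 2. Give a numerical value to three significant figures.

f_1 = 7.747 × 10^20 Hz (from wavelength = 387 fm, via f = c/λ).
f_2 = 3.376 × 10^21 Hz (from wavelength = 0.0888 pm, via f = c/λ).
Ratio = 7.747 × 10^20 / 3.376 × 10^21 = 0.229.

0.229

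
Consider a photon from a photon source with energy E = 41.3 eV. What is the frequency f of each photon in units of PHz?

9.99 PHz

In SI units: E = 41.3 eV = 6.6170e-18 J.
For a photon f = E/h, so f = 9.986e15 Hz.
Converting to PHz: f = 9.986 PHz ≈ 9.99 PHz.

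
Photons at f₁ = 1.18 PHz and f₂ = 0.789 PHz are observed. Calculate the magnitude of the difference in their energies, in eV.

Using E = hf: E₁ = 7.819 × 10^-19 J, E₂ = 5.228 × 10^-19 J.
|ΔE| = |7.819 × 10^-19 − 5.228 × 10^-19| = 2.59 × 10^-19 J = 1.62 eV.

1.62 eV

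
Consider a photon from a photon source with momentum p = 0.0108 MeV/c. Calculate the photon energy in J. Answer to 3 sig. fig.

First convert: p = 0.0108 MeV/c = 5.7718e-24 kg·m/s.
For a photon E = pc, so E = 1.730e-15 J.
So E ≈ 1.73e-15 J.

1.73e-15 J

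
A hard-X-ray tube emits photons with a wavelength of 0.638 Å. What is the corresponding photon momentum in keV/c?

In SI units: λ = 0.638 Å = 6.38e-11 m.
Apply p = h/λ: p = 1.039e-23 kg·m/s.
Converting to keV/c: p = 19.43 keV/c ≈ 19.4 keV/c.

19.4 keV/c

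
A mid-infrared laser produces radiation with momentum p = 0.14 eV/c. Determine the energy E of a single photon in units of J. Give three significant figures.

Use c = 2.99792458 × 10^8 m/s, 1 eV = 1.602176634 × 10^-19 J.
Convert to SI: p = 0.14 eV/c = 7.4820 × 10^-29 kg·m/s.
The photon relation is E = pc, giving E = 2.243 × 10^-20 J.
So E ≈ 2.24 × 10^-20 J.

2.24 × 10^-20 J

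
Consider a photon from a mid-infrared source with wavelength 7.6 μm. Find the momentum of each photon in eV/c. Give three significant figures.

0.163 eV/c

Take h = 6.62607015 × 10^-34 J·s, c = 2.99792458 × 10^8 m/s, 1 eV = 1.602176634 × 10^-19 J.
First convert: λ = 7.6 μm = 7.6 × 10^-6 m.
For a photon p = h/λ, so p = 8.719 × 10^-29 kg·m/s.
Converting to eV/c: p = 0.1631 eV/c ≈ 0.163 eV/c.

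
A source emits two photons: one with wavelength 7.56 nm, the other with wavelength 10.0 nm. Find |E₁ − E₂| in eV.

40.0 eV

Using E = hc/λ: E₁ = 2.628 × 10^-17 J, E₂ = 1.986 × 10^-17 J.
|ΔE| = |2.628 × 10^-17 − 1.986 × 10^-17| = 6.41 × 10^-18 J = 40.0 eV.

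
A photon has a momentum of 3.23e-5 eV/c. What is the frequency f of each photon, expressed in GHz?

7.81 GHz

(h = 6.62607015e-34 J·s, c = 2.99792458e8 m/s, 1 eV = 1.602176634e-19 J.)
In SI units: p = 3.23e-5 eV/c = 1.7262e-32 kg·m/s.
Since f = pc/h for a photon, f = 7.810e9 Hz.
Converting to GHz: f = 7.810 GHz ≈ 7.81 GHz.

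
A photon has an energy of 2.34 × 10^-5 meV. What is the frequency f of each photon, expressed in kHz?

5660 kHz

Convert to SI: E = 2.34 × 10^-5 meV = 3.7491 × 10^-27 J.
For a photon f = E/h, so f = 5.658 × 10^6 Hz.
Converting to kHz: f = 5658 kHz ≈ 5660 kHz.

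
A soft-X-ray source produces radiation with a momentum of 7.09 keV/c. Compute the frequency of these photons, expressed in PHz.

Convert to SI: p = 7.09 keV/c = 3.7891e-24 kg·m/s.
Since f = pc/h for a photon, f = 1.714e18 Hz.
Converting to PHz: f = 1714 PHz ≈ 1710 PHz.

1710 PHz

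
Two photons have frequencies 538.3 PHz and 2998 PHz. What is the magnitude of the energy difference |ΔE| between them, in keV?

Using E = hf: E₁ = 3.5668 × 10^-16 J, E₂ = 1.9865 × 10^-15 J.
|ΔE| = |3.5668 × 10^-16 − 1.9865 × 10^-15| = 1.63 × 10^-15 J = 10.2 keV.

10.2 keV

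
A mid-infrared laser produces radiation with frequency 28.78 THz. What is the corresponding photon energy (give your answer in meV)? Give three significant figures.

(h = 6.62607015e-34 J·s, 1 eV = 1.602176634e-19 J.)
In SI units: f = 28.78 THz = 2.878e13 Hz.
For a photon E = hf, so E = 1.907e-20 J.
Converting to meV: E = 119.0 meV ≈ 119 meV.

119 meV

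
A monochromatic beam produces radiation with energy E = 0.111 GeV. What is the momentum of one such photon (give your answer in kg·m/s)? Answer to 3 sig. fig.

5.93e-20 kg·m/s

Take c = 2.99792458e8 m/s, 1 eV = 1.602176634e-19 J.
Convert to SI: E = 0.111 GeV = 1.7784e-11 J.
Apply p = E/c: p = 5.932e-20 kg·m/s.
So p ≈ 5.93e-20 kg·m/s.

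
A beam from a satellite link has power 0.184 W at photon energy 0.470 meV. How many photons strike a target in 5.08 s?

1.24 × 10^22 photons

Total energy: E_total = P·t = 0.184 × 5.08 = 0.9347 J.
Per-photon energy: E = 7.530 × 10^-23 J.
N = E_total / E_photon = 1.24 × 10^22.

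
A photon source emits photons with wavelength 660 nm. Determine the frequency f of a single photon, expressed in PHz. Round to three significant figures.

Take c = 2.99792458e8 m/s.
Convert to SI: λ = 660 nm = 6.6e-7 m.
Apply f = c/λ: f = 4.542e14 Hz.
Converting to PHz: f = 0.4542 PHz ≈ 0.454 PHz.

0.454 PHz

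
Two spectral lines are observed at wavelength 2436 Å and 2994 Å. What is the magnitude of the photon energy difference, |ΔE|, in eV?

Using E = hc/λ: E₁ = 8.1545 × 10^-19 J, E₂ = 6.6348 × 10^-19 J.
|ΔE| = |8.1545 × 10^-19 − 6.6348 × 10^-19| = 1.52 × 10^-19 J = 0.949 eV.

0.949 eV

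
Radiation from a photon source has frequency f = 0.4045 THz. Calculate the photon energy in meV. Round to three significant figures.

1.67 meV

Use h = 6.62607015e-34 J·s, 1 eV = 1.602176634e-19 J.
First convert: f = 0.4045 THz = 4.045e11 Hz.
Since E = hf for a photon, E = 2.680e-22 J.
Converting to meV: E = 1.673 meV ≈ 1.67 meV.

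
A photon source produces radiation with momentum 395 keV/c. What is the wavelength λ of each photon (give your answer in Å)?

In SI units: p = 395 keV/c = 2.1110·10^-22 kg·m/s.
The photon relation is λ = h/p, giving λ = 3.139·10^-12 m.
Converting to Å: λ = 0.03139 Å ≈ 0.0314 Å.

0.0314 Å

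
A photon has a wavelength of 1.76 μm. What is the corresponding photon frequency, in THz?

170 THz

Take c = 2.99792458 × 10^8 m/s.
First convert: λ = 1.76 μm = 1.76 × 10^-6 m.
For a photon f = c/λ, so f = 1.703 × 10^14 Hz.
Converting to THz: f = 170.3 THz ≈ 170 THz.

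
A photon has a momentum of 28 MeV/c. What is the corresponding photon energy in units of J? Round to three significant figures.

4.49 × 10^-12 J

First convert: p = 28 MeV/c = 1.4964 × 10^-20 kg·m/s.
Apply E = pc: E = 4.486 × 10^-12 J.
So E ≈ 4.49 × 10^-12 J.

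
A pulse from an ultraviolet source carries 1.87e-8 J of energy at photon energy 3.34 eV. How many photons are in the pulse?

Per-photon energy: E = 5.351e-19 J (from energy = 3.34 eV).
N = E_total / E_photon = 1.87e-8 J / 5.351e-19 J = 3.49e10.

3.49e10 photons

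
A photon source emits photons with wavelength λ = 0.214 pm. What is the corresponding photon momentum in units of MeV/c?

5.79 MeV/c

First convert: λ = 0.214 pm = 2.14 × 10^-13 m.
Apply p = h/λ: p = 3.096 × 10^-21 kg·m/s.
Converting to MeV/c: p = 5.794 MeV/c ≈ 5.79 MeV/c.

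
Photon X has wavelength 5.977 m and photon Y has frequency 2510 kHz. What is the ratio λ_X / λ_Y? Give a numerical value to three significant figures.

λ_X = 5.977 m (from wavelength = 5.977 m, via λ given directly).
λ_Y = 119.4 m (from frequency = 2510 kHz, via λ = c/f).
Ratio = 5.977 / 119.4 = 0.0500.

0.0500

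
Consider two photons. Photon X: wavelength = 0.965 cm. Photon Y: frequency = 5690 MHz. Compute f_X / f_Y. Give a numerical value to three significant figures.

f_X = 3.107 × 10^10 Hz (from wavelength = 0.965 cm, via f = c/λ).
f_Y = 5.690 × 10^9 Hz (from frequency = 5690 MHz, via f given directly).
Ratio = 3.107 × 10^10 / 5.690 × 10^9 = 5.46.

5.46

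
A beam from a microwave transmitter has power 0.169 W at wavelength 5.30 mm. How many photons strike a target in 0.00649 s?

Total energy: E_total = P·t = 0.169 × 0.00649 = 0.001097 J.
Per-photon energy: E = 3.748e-23 J.
N = E_total / E_photon = 2.93e19.

2.93e19 photons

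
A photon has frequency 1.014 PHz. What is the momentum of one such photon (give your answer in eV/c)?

Use h = 6.62607015·10^-34 J·s, c = 2.99792458·10^8 m/s, 1 eV = 1.602176634·10^-19 J.
First convert: f = 1.014 PHz = 1.014·10^15 Hz.
The photon relation is p = hf/c, giving p = 2.241·10^-27 kg·m/s.
Converting to eV/c: p = 4.194 eV/c ≈ 4.19 eV/c.

4.19 eV/c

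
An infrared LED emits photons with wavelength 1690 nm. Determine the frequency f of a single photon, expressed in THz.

177 THz

Use c = 2.99792458e8 m/s.
First convert: λ = 1690 nm = 1.69e-6 m.
The photon relation is f = c/λ, giving f = 1.774e14 Hz.
Converting to THz: f = 177.4 THz ≈ 177 THz.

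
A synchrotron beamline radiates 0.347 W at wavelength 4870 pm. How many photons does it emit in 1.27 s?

1.08e16 photons

Total energy: E_total = P·t = 0.347 × 1.27 = 0.4407 J.
Per-photon energy: E = 4.079e-17 J.
N = E_total / E_photon = 1.08e16.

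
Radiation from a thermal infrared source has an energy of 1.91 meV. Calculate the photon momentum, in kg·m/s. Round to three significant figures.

In SI units: E = 1.91 meV = 3.0602e-22 J.
Since p = E/c for a photon, p = 1.021e-30 kg·m/s.
So p ≈ 1.02e-30 kg·m/s.

1.02e-30 kg·m/s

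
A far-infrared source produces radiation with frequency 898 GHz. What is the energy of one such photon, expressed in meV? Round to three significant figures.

3.71 meV

First convert: f = 898 GHz = 8.98e11 Hz.
The photon relation is E = hf, giving E = 5.950e-22 J.
Converting to meV: E = 3.714 meV ≈ 3.71 meV.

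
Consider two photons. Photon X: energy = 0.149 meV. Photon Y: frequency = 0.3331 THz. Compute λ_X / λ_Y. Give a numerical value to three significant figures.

λ_X = 0.008321 m (from energy = 0.149 meV, via λ = hc/E).
λ_Y = 9.000e-4 m (from frequency = 0.3331 THz, via λ = c/f).
Ratio = 0.008321 / 9.000e-4 = 9.25.

9.25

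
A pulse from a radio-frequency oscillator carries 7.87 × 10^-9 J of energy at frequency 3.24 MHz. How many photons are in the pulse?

Per-photon energy: E = 2.147 × 10^-27 J (from frequency = 3.24 MHz).
N = E_total / E_photon = 7.87 × 10^-9 J / 2.147 × 10^-27 J = 3.67 × 10^18.

3.67 × 10^18 photons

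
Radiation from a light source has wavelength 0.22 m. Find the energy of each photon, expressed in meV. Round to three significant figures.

5.64e-3 meV

The photon relation is E = hc/λ, giving E = 9.029e-25 J.
Converting to meV: E = 0.005636 meV ≈ 5.64e-3 meV.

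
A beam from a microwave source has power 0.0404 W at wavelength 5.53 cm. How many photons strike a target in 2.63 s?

Total energy: E_total = P·t = 0.0404 × 2.63 = 0.1063 J.
Per-photon energy: E = 3.592 × 10^-24 J.
N = E_total / E_photon = 2.96 × 10^22.

2.96 × 10^22 photons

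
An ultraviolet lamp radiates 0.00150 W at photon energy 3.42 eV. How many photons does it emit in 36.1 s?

9.88e16 photons

Total energy: E_total = P·t = 0.00150 × 36.1 = 0.05415 J.
Per-photon energy: E = 5.479e-19 J.
N = E_total / E_photon = 9.88e16.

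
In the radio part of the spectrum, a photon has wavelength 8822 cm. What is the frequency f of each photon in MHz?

3.40 MHz

Convert to SI: λ = 8822 cm = 88.22 m.
The photon relation is f = c/λ, giving f = 3.398e6 Hz.
Converting to MHz: f = 3.398 MHz ≈ 3.40 MHz.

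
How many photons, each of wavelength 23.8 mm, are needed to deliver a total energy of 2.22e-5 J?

2.66e18 photons

Per-photon energy: E = 8.346e-24 J (from wavelength = 23.8 mm).
N = E_total / E_photon = 2.22e-5 J / 8.346e-24 J = 2.66e18.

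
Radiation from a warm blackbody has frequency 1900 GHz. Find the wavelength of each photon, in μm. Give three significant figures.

158 μm

Use c = 2.99792458 × 10^8 m/s.
Convert to SI: f = 1900 GHz = 1.9 × 10^12 Hz.
Since λ = c/f for a photon, λ = 1.578 × 10^-4 m.
Converting to μm: λ = 157.8 μm ≈ 158 μm.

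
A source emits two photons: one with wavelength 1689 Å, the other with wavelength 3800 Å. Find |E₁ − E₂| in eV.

4.08 eV

Using E = hc/λ: E₁ = 1.1761 × 10^-18 J, E₂ = 5.2275 × 10^-19 J.
|ΔE| = |1.1761 × 10^-18 − 5.2275 × 10^-19| = 6.53 × 10^-19 J = 4.08 eV.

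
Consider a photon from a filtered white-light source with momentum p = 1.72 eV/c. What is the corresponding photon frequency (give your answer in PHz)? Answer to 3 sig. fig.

In SI units: p = 1.72 eV/c = 9.1922e-28 kg·m/s.
For a photon f = pc/h, so f = 4.159e14 Hz.
Converting to PHz: f = 0.4159 PHz ≈ 0.416 PHz.

0.416 PHz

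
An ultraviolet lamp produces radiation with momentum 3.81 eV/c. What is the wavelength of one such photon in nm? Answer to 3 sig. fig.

First convert: p = 3.81 eV/c = 2.0362·10^-27 kg·m/s.
The photon relation is λ = h/p, giving λ = 3.254·10^-7 m.
Converting to nm: λ = 325.4 nm ≈ 325 nm.

325 nm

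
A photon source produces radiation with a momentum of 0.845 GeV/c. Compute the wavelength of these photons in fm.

1.47 fm

Convert to SI: p = 0.845 GeV/c = 4.5159 × 10^-19 kg·m/s.
The photon relation is λ = h/p, giving λ = 1.467 × 10^-15 m.
Converting to fm: λ = 1.467 fm ≈ 1.47 fm.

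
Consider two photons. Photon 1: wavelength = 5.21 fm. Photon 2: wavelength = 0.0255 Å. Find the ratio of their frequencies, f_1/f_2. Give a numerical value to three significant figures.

489

f_1 = 5.754e22 Hz (from wavelength = 5.21 fm, via f = c/λ).
f_2 = 1.176e20 Hz (from wavelength = 0.0255 Å, via f = c/λ).
Ratio = 5.754e22 / 1.176e20 = 489.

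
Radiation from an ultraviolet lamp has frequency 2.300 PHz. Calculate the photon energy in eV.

9.51 eV

(h = 6.62607015·10^-34 J·s, 1 eV = 1.602176634·10^-19 J.)
First convert: f = 2.300 PHz = 2.300·10^15 Hz.
For a photon E = hf, so E = 1.524·10^-18 J.
Converting to eV: E = 9.512 eV ≈ 9.51 eV.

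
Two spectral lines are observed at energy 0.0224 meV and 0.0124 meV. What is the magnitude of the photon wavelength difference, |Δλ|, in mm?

44.6 mm

Using λ = hc/E: λ₁ = 0.05535 m, λ₂ = 0.09999 m.
|Δλ| = |0.05535 − 0.09999| = 0.0446 m = 44.6 mm.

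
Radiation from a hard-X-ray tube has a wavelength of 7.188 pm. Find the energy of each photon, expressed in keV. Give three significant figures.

Convert to SI: λ = 7.188 pm = 7.188 × 10^-12 m.
The photon relation is E = hc/λ, giving E = 2.764 × 10^-14 J.
Converting to keV: E = 172.5 keV ≈ 172 keV.

172 keV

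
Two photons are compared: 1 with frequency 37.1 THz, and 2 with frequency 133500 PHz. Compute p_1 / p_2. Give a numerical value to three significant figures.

2.78e-7

p_1 = 8.200e-29 kg·m/s (from frequency = 37.1 THz, via p = hf/c).
p_2 = 2.951e-22 kg·m/s (from frequency = 133500 PHz, via p = hf/c).
Ratio = 8.200e-29 / 2.951e-22 = 2.78e-7.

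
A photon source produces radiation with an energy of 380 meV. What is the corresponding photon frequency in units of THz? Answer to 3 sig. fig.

(h = 6.62607015 × 10^-34 J·s, 1 eV = 1.602176634 × 10^-19 J.)
In SI units: E = 380 meV = 6.0883 × 10^-20 J.
For a photon f = E/h, so f = 9.188 × 10^13 Hz.
Converting to THz: f = 91.88 THz ≈ 91.9 THz.

91.9 THz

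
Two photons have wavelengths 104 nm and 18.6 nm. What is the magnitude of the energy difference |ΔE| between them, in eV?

Using E = hc/λ: E₁ = 1.910·10^-18 J, E₂ = 1.068·10^-17 J.
|ΔE| = |1.910·10^-18 − 1.068·10^-17| = 8.77·10^-18 J = 54.7 eV.

54.7 eV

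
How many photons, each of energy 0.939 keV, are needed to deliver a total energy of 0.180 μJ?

1.20 × 10^9 photons

Per-photon energy: E = 1.504 × 10^-16 J (from energy = 0.939 keV).
N = E_total / E_photon = 1.80 × 10^-7 J / 1.504 × 10^-16 J = 1.20 × 10^9.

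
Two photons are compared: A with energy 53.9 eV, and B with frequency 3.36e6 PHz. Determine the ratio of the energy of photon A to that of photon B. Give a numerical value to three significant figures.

3.88e-6

E_A = 8.636e-18 J (from energy = 53.9 eV, via E given directly).
E_B = 2.226e-12 J (from frequency = 3.36e6 PHz, via E = hf).
Ratio = 8.636e-18 / 2.226e-12 = 3.88e-6.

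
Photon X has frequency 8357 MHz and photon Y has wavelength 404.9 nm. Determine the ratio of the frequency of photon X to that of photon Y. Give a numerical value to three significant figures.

f_X = 8.357e9 Hz (from frequency = 8357 MHz, via f given directly).
f_Y = 7.404e14 Hz (from wavelength = 404.9 nm, via f = c/λ).
Ratio = 8.357e9 / 7.404e14 = 1.13e-5.

1.13e-5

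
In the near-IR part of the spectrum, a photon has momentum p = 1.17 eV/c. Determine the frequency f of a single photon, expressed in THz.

First convert: p = 1.17 eV/c = 6.2528·10^-28 kg·m/s.
Apply f = pc/h: f = 2.829·10^14 Hz.
Converting to THz: f = 282.9 THz ≈ 283 THz.

283 THz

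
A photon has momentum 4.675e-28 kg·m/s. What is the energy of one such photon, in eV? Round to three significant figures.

Since E = pc for a photon, E = 1.402e-19 J.
Converting to eV: E = 0.8748 eV ≈ 0.875 eV.

0.875 eV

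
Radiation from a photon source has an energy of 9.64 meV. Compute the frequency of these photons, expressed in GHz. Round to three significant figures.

In SI units: E = 9.64 meV = 1.5445 × 10^-21 J.
The photon relation is f = E/h, giving f = 2.331 × 10^12 Hz.
Converting to GHz: f = 2331 GHz ≈ 2330 GHz.

2330 GHz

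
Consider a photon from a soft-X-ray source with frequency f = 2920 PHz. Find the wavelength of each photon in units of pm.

Use c = 2.99792458e8 m/s.
Convert to SI: f = 2920 PHz = 2.92e18 Hz.
Apply λ = c/f: λ = 1.027e-10 m.
Converting to pm: λ = 102.7 pm ≈ 103 pm.

103 pm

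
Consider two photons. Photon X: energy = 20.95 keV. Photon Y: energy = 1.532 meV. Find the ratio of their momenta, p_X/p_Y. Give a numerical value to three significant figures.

1.37·10^7

p_X = 1.120·10^-23 kg·m/s (from energy = 20.95 keV, via p = E/c).
p_Y = 8.187·10^-31 kg·m/s (from energy = 1.532 meV, via p = E/c).
Ratio = 1.120·10^-23 / 8.187·10^-31 = 1.37·10^7.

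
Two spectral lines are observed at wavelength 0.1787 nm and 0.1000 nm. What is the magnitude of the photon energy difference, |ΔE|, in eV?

Using E = hc/λ: E₁ = 1.1116e-15 J, E₂ = 1.9864e-15 J.
|ΔE| = |1.1116e-15 − 1.9864e-15| = 8.75e-16 J = 5460 eV.

5460 eV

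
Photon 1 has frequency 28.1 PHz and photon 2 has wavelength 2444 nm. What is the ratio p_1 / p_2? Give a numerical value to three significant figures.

p_1 = 6.211 × 10^-26 kg·m/s (from frequency = 28.1 PHz, via p = hf/c).
p_2 = 2.711 × 10^-28 kg·m/s (from wavelength = 2444 nm, via p = h/λ).
Ratio = 6.211 × 10^-26 / 2.711 × 10^-28 = 229.

229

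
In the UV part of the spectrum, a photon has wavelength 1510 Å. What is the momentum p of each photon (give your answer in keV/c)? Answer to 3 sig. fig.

Convert to SI: λ = 1510 Å = 1.51 × 10^-7 m.
For a photon p = h/λ, so p = 4.388 × 10^-27 kg·m/s.
Converting to keV/c: p = 0.008211 keV/c ≈ 8.21 × 10^-3 keV/c.

8.21 × 10^-3 keV/c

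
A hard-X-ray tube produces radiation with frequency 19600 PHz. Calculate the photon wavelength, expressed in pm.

(c = 2.99792458e8 m/s.)
In SI units: f = 19600 PHz = 1.96e19 Hz.
Apply λ = c/f: λ = 1.530e-11 m.
Converting to pm: λ = 15.30 pm ≈ 15.3 pm.

15.3 pm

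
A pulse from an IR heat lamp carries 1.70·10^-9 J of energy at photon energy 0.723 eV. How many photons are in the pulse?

1.47·10^10 photons

Per-photon energy: E = 1.158·10^-19 J (from energy = 0.723 eV).
N = E_total / E_photon = 1.70·10^-9 J / 1.158·10^-19 J = 1.47·10^10.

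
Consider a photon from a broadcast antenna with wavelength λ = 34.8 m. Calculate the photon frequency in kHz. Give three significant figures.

Use c = 2.99792458e8 m/s.
Since f = c/λ for a photon, f = 8.615e6 Hz.
Converting to kHz: f = 8615 kHz ≈ 8610 kHz.

8610 kHz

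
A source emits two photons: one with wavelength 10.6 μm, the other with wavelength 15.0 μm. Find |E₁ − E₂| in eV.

Using E = hc/λ: E₁ = 1.874 × 10^-20 J, E₂ = 1.324 × 10^-20 J.
|ΔE| = |1.874 × 10^-20 − 1.324 × 10^-20| = 5.50 × 10^-21 J = 0.0343 eV.

0.0343 eV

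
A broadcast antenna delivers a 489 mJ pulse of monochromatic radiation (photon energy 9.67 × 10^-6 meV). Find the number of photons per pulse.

Per-photon energy: E = 1.549 × 10^-27 J (from energy = 9.67 × 10^-6 meV).
N = E_total / E_photon = 0.489 J / 1.549 × 10^-27 J = 3.16 × 10^26.

3.16 × 10^26 photons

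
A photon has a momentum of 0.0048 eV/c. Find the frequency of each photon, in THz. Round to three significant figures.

(h = 6.62607015e-34 J·s, c = 2.99792458e8 m/s, 1 eV = 1.602176634e-19 J.)
First convert: p = 0.0048 eV/c = 2.5653e-30 kg·m/s.
Since f = pc/h for a photon, f = 1.161e12 Hz.
Converting to THz: f = 1.161 THz ≈ 1.16 THz.

1.16 THz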